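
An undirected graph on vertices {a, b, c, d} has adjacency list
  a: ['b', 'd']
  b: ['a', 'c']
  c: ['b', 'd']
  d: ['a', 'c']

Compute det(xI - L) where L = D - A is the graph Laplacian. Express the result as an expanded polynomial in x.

Reading degrees in the order [a, b, c, d] gives [2, 2, 2, 2]; set D = diag(2, 2, 2, 2) and form L = D - A. Computing det(xI - L) by cofactor expansion (or equivalently via sum-over-permutations) gives x^4 - 8x^3 + 20x^2 - 16x. The coefficient of x^3 equals -trace(L) = -8, matching the sum of degrees. The eigenvalues sum to 8, which equals trace(L) = 2|E|.

x^4 - 8x^3 + 20x^2 - 16x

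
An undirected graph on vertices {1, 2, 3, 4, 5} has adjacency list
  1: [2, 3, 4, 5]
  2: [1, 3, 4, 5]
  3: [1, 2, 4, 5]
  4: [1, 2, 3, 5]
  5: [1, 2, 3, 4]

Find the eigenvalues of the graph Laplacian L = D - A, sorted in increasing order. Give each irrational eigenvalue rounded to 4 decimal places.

[0, 5, 5, 5, 5]

Reading degrees in the order [1, 2, 3, 4, 5] gives [4, 4, 4, 4, 4]; set D = diag(4, 4, 4, 4, 4) and form L = D - A. Diagonalising L (or applying a numerical eigensolver to the 5x5 matrix) gives the spectrum above. The single zero eigenvalue shows the graph is connected. By the matrix-tree theorem the graph has (1/5) * product of the nonzero eigenvalues = 125 spanning trees.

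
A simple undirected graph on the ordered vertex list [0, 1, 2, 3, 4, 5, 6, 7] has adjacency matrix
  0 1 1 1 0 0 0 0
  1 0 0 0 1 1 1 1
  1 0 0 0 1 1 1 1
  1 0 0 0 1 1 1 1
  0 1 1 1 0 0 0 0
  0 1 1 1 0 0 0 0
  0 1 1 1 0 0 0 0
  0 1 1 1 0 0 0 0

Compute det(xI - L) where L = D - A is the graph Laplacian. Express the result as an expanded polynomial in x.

Reading degrees in the order [0, 1, 2, 3, 4, 5, 6, 7] gives [3, 5, 5, 5, 3, 3, 3, 3]; set D = diag(3, 5, 5, 5, 3, 3, 3, 3) and form L = D - A. Computing det(xI - L) by cofactor expansion (or equivalently via sum-over-permutations) gives x^8 - 30x^7 + 375x^6 - 2540x^5 + 10095x^4 - 23598x^3 + 30105x^2 - 16200x. The constant term is 0 because L is singular (the all-ones vector lies in its kernel). There is one zero in the spectrum, matching the 1 component.

x^8 - 30x^7 + 375x^6 - 2540x^5 + 10095x^4 - 23598x^3 + 30105x^2 - 16200x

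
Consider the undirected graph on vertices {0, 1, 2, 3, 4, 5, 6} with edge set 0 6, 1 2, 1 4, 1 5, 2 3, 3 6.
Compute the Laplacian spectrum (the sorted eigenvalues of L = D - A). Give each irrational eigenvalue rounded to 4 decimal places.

With the vertex order [0, 1, 2, 3, 4, 5, 6], the degrees are [1, 3, 2, 2, 1, 1, 2], giving D = diag(1, 3, 2, 2, 1, 1, 2) and L = D - A. L is symmetric positive semidefinite, so every eigenvalue is real and nonnegative. The single zero eigenvalue shows the graph is connected. By the matrix-tree theorem the graph has (1/7) * product of the nonzero eigenvalues = 1 spanning tree.

[0, 0.2254, 1, 1, 2.1859, 3.3604, 4.2283]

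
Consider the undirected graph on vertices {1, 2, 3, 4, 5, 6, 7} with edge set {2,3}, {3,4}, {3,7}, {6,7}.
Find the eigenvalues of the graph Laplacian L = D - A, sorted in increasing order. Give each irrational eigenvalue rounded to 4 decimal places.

[0, 0, 0, 0.5188, 1, 2.3111, 4.1701]

With the vertex order [1, 2, 3, 4, 5, 6, 7], the degrees are [0, 1, 3, 1, 0, 1, 2], giving D = diag(0, 1, 3, 1, 0, 1, 2) and L = D - A. Diagonalising L (or applying a numerical eigensolver to the 7x7 matrix) gives the spectrum above. The 3 zero eigenvalues correspond to the 3 connected components.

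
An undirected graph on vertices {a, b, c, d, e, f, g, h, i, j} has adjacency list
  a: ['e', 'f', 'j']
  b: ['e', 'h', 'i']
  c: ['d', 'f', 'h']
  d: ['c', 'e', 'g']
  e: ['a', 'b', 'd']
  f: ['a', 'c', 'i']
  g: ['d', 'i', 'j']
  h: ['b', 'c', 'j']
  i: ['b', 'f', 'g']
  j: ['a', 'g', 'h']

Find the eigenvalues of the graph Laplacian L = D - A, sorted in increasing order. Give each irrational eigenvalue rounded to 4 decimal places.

[0, 2, 2, 2, 2, 2, 5, 5, 5, 5]

Reading degrees in the order [a, b, c, d, e, f, g, h, i, j] gives [3, 3, 3, 3, 3, 3, 3, 3, 3, 3]; set D = diag(3, 3, 3, 3, 3, 3, 3, 3, 3, 3) and form L = D - A. The multiplicity of 0 as a Laplacian eigenvalue equals the number of connected components. The eigenvalues sum to 30, which equals trace(L) = 2|E|.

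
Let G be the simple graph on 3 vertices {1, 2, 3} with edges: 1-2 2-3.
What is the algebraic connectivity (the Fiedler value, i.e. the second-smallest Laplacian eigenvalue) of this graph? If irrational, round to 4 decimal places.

Reading degrees in the order [1, 2, 3] gives [1, 2, 1]; set D = diag(1, 2, 1) and form L = D - A. Computing the eigenvalues of L and sorting gives [0, 1, 3]. The Fiedler value lambda_2 = 1 is strictly positive, so the graph is connected.

1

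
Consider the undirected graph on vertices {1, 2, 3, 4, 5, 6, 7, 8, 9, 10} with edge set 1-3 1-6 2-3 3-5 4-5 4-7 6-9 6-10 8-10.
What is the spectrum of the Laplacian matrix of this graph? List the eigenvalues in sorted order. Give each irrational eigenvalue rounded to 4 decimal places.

[0, 0.1378, 0.4258, 0.6323, 1.3282, 1.5820, 2.3435, 3.0242, 3.9923, 4.5340]

With the vertex order [1, 2, 3, 4, 5, 6, 7, 8, 9, 10], the degrees are [2, 1, 3, 2, 2, 3, 1, 1, 1, 2], giving D = diag(2, 1, 3, 2, 2, 3, 1, 1, 1, 2) and L = D - A. L is symmetric positive semidefinite, so every eigenvalue is real and nonnegative. The single zero eigenvalue shows the graph is connected. By the matrix-tree theorem the graph has (1/10) * product of the nonzero eigenvalues = 1 spanning tree.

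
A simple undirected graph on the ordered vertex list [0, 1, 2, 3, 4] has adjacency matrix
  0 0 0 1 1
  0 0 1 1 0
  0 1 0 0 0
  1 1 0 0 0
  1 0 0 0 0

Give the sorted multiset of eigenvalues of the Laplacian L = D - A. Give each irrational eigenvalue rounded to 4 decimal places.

Each diagonal entry of L is the vertex degree and each off-diagonal entry is -1 where an edge is present, 0 otherwise; in the order [0, 1, 2, 3, 4] the diagonal is [2, 2, 1, 2, 1]. Diagonalising L (or applying a numerical eigensolver to the 5x5 matrix) gives the spectrum above.

[0, 0.3820, 1.3820, 2.6180, 3.6180]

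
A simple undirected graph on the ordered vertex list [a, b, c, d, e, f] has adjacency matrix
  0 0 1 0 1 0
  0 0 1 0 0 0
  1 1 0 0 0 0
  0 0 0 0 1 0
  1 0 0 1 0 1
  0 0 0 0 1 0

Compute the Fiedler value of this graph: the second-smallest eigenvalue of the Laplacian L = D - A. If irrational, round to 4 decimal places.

With the vertex order [a, b, c, d, e, f], the degrees are [2, 1, 2, 1, 3, 1], giving D = diag(2, 1, 2, 1, 3, 1) and L = D - A. The sorted Laplacian eigenvalues are [0, 0.3249, 1, 1.4608, 3, 4.2143]; the algebraic connectivity is the second entry, 0.3249. The largest eigenvalue, 4.2143, is at most the vertex count 6. There is one zero in the spectrum, matching the 1 component.

0.3249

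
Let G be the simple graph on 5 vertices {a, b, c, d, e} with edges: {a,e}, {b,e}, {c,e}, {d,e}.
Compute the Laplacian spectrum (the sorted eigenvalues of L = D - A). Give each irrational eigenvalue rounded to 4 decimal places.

With the vertex order [a, b, c, d, e], the degrees are [1, 1, 1, 1, 4], giving D = diag(1, 1, 1, 1, 4) and L = D - A. The multiplicity of 0 as a Laplacian eigenvalue equals the number of connected components. The single zero eigenvalue shows the graph is connected. There is one zero in the spectrum, matching the 1 component. The largest eigenvalue, 5, is at most the vertex count 5.

[0, 1, 1, 1, 5]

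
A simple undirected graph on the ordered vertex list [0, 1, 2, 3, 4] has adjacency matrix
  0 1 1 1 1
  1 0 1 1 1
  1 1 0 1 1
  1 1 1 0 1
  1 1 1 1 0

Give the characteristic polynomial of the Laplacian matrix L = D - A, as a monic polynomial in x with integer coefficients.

x^5 - 20x^4 + 150x^3 - 500x^2 + 625x

Each diagonal entry of L is the vertex degree and each off-diagonal entry is -1 where an edge is present, 0 otherwise; in the order [0, 1, 2, 3, 4] the diagonal is [4, 4, 4, 4, 4]. Computing det(xI - L) by cofactor expansion (or equivalently via sum-over-permutations) gives x^5 - 20x^4 + 150x^3 - 500x^2 + 625x. The coefficient of x^4 equals -trace(L) = -20, matching the sum of degrees. The eigenvalues sum to 20, which equals trace(L) = 2|E|.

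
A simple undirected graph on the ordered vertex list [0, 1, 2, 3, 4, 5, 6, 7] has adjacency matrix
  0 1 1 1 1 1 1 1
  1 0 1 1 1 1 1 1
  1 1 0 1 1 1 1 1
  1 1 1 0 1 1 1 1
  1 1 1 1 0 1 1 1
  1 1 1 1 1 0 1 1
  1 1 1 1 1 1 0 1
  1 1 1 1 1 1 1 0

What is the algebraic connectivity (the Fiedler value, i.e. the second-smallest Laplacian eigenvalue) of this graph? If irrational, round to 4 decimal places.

8

With the vertex order [0, 1, 2, 3, 4, 5, 6, 7], the degrees are [7, 7, 7, 7, 7, 7, 7, 7], giving D = diag(7, 7, 7, 7, 7, 7, 7, 7) and L = D - A. Computing the eigenvalues of L and sorting gives [0, 8, 8, 8, 8, 8, 8, 8]. The Fiedler value lambda_2 = 8 is strictly positive, so the graph is connected. There is one zero in the spectrum, matching the 1 component.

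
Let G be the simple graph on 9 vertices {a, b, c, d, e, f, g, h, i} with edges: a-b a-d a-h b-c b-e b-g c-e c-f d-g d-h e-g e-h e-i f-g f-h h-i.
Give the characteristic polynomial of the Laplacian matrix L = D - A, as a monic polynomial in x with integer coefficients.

Each diagonal entry of L is the vertex degree and each off-diagonal entry is -1 where an edge is present, 0 otherwise; in the order [a, b, c, d, e, f, g, h, i] the diagonal is [3, 4, 3, 3, 5, 3, 4, 5, 2]. L has integer entries, so p(x) = det(xI - L) has integer coefficients. Expanding the determinant yields x^9 - 32x^8 + 435x^7 - 3276x^6 + 14927x^5 - 42076x^4 + 71554x^3 - 67048x^2 + 26496x. The coefficient of x^8 equals -trace(L) = -32, matching the sum of degrees. By the matrix-tree theorem the graph has (1/9) * product of the nonzero eigenvalues = 2944 spanning trees.

x^9 - 32x^8 + 435x^7 - 3276x^6 + 14927x^5 - 42076x^4 + 71554x^3 - 67048x^2 + 26496x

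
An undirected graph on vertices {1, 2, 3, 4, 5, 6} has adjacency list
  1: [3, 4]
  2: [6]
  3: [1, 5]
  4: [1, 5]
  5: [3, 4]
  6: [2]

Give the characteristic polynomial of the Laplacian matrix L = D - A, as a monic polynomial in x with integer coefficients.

x^6 - 10x^5 + 36x^4 - 56x^3 + 32x^2

Reading degrees in the order [1, 2, 3, 4, 5, 6] gives [2, 1, 2, 2, 2, 1]; set D = diag(2, 1, 2, 2, 2, 1) and form L = D - A. The eigenvalues of L are [0, 0, 2, 2, 2, 4]; the characteristic polynomial is the product of (x - lambda_i), which multiplies out to x^6 - 10x^5 + 36x^4 - 56x^3 + 32x^2. The constant term is 0 because L is singular (the all-ones vector lies in its kernel). The largest eigenvalue, 4, is at most the vertex count 6. There are 2 zeros in the spectrum, matching the 2 components.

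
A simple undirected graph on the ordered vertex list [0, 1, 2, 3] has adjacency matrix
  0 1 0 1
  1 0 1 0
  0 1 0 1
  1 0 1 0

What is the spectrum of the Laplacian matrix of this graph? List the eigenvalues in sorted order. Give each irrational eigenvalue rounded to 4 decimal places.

[0, 2, 2, 4]

Each diagonal entry of L is the vertex degree and each off-diagonal entry is -1 where an edge is present, 0 otherwise; in the order [0, 1, 2, 3] the diagonal is [2, 2, 2, 2]. Diagonalising L (or applying a numerical eigensolver to the 4x4 matrix) gives the spectrum above.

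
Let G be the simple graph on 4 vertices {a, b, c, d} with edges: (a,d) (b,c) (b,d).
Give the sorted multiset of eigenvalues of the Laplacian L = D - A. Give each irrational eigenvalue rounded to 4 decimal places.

[0, 0.5858, 2, 3.4142]

Each diagonal entry of L is the vertex degree and each off-diagonal entry is -1 where an edge is present, 0 otherwise; in the order [a, b, c, d] the diagonal is [1, 2, 1, 2]. Diagonalising L (or applying a numerical eigensolver to the 4x4 matrix) gives the spectrum above. The eigenvalues sum to 6, which equals trace(L) = 2|E|. By the matrix-tree theorem the graph has (1/4) * product of the nonzero eigenvalues = 1 spanning tree.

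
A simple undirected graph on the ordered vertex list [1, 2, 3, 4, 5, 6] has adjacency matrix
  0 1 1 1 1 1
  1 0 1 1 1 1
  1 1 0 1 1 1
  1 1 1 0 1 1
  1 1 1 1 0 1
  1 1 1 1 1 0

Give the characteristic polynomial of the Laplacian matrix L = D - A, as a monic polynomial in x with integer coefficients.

x^6 - 30x^5 + 360x^4 - 2160x^3 + 6480x^2 - 7776x

Reading degrees in the order [1, 2, 3, 4, 5, 6] gives [5, 5, 5, 5, 5, 5]; set D = diag(5, 5, 5, 5, 5, 5) and form L = D - A. Computing det(xI - L) by cofactor expansion (or equivalently via sum-over-permutations) gives x^6 - 30x^5 + 360x^4 - 2160x^3 + 6480x^2 - 7776x. Since p(0) = det(-L) = 0, x divides p(x). There is one zero in the spectrum, matching the 1 component.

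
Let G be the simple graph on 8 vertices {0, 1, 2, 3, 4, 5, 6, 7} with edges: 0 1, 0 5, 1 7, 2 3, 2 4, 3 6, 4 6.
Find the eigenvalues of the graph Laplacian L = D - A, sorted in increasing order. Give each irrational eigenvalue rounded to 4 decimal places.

With the vertex order [0, 1, 2, 3, 4, 5, 6, 7], the degrees are [2, 2, 2, 2, 2, 1, 2, 1], giving D = diag(2, 2, 2, 2, 2, 1, 2, 1) and L = D - A. Since every row of L sums to 0, the all-ones vector is in the kernel and 0 is an eigenvalue. The 2 zero eigenvalues correspond to the 2 connected components. The eigenvalues sum to 14, which equals trace(L) = 2|E|.

[0, 0, 0.5858, 2, 2, 2, 3.4142, 4]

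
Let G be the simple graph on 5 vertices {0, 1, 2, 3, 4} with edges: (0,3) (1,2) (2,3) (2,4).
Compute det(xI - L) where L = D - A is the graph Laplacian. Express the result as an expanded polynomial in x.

With the vertex order [0, 1, 2, 3, 4], the degrees are [1, 1, 3, 2, 1], giving D = diag(1, 1, 3, 2, 1) and L = D - A. L has integer entries, so p(x) = det(xI - L) has integer coefficients. Expanding the determinant yields x^5 - 8x^4 + 20x^3 - 18x^2 + 5x. The constant term is 0 because L is singular (the all-ones vector lies in its kernel).

x^5 - 8x^4 + 20x^3 - 18x^2 + 5x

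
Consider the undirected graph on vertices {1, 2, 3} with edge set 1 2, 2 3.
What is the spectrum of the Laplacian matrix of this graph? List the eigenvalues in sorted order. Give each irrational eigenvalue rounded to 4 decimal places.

[0, 1, 3]

Each diagonal entry of L is the vertex degree and each off-diagonal entry is -1 where an edge is present, 0 otherwise; in the order [1, 2, 3] the diagonal is [1, 2, 1]. The multiplicity of 0 as a Laplacian eigenvalue equals the number of connected components. The eigenvalues sum to 4, which equals trace(L) = 2|E|. There is one zero in the spectrum, matching the 1 component.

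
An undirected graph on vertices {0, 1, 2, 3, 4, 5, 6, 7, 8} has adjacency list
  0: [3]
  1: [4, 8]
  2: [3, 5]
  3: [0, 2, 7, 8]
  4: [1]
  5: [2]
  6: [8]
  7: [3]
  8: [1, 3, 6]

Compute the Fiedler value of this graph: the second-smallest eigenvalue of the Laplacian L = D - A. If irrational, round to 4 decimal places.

0.2427

With the vertex order [0, 1, 2, 3, 4, 5, 6, 7, 8], the degrees are [1, 2, 2, 4, 1, 1, 1, 1, 3], giving D = diag(1, 2, 2, 4, 1, 1, 1, 1, 3) and L = D - A. Computing the eigenvalues of L and sorting gives [0, 0.2427, 0.5371, 0.6893, 1, 2.1297, 2.4166, 3.6434, 5.3411]. The Fiedler value lambda_2 = 0.2427 is strictly positive, so the graph is connected. The eigenvalues sum to 16, which equals trace(L) = 2|E|. By the matrix-tree theorem the graph has (1/9) * product of the nonzero eigenvalues = 1 spanning tree.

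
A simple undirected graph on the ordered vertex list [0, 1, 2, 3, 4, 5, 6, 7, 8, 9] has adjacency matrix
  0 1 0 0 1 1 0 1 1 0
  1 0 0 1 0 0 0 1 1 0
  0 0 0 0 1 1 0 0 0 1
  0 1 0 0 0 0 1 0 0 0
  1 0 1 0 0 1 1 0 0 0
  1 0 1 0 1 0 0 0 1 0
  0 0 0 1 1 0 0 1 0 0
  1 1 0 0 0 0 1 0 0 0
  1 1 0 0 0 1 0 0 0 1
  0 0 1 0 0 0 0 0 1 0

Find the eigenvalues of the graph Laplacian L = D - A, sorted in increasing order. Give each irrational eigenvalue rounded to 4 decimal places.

Reading degrees in the order [0, 1, 2, 3, 4, 5, 6, 7, 8, 9] gives [5, 4, 3, 2, 4, 4, 3, 3, 4, 2]; set D = diag(5, 4, 3, 2, 4, 4, 3, 3, 4, 2) and form L = D - A. Since every row of L sums to 0, the all-ones vector is in the kernel and 0 is an eigenvalue.

[0, 0.9358, 2, 2.2247, 2.7432, 3.7381, 4.9138, 5, 6, 6.4445]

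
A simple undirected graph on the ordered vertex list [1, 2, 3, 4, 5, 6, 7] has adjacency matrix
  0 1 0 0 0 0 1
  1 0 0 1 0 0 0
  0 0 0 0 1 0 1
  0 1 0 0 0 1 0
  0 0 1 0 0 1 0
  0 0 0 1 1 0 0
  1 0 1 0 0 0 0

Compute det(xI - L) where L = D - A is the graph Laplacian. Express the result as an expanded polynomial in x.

x^7 - 14x^6 + 77x^5 - 210x^4 + 294x^3 - 196x^2 + 49x

With the vertex order [1, 2, 3, 4, 5, 6, 7], the degrees are [2, 2, 2, 2, 2, 2, 2], giving D = diag(2, 2, 2, 2, 2, 2, 2) and L = D - A. Computing det(xI - L) by cofactor expansion (or equivalently via sum-over-permutations) gives x^7 - 14x^6 + 77x^5 - 210x^4 + 294x^3 - 196x^2 + 49x. Since p(0) = det(-L) = 0, x divides p(x). By the matrix-tree theorem the graph has (1/7) * product of the nonzero eigenvalues = 7 spanning trees. The eigenvalues sum to 14, which equals trace(L) = 2|E|.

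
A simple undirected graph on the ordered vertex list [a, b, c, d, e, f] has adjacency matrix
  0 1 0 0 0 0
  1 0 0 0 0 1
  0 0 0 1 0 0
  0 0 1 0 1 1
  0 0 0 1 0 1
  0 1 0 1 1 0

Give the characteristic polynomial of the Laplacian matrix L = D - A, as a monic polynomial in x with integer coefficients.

x^6 - 12x^5 + 52x^4 - 98x^3 + 76x^2 - 18x

With the vertex order [a, b, c, d, e, f], the degrees are [1, 2, 1, 3, 2, 3], giving D = diag(1, 2, 1, 3, 2, 3) and L = D - A. L has integer entries, so p(x) = det(xI - L) has integer coefficients. Expanding the determinant yields x^6 - 12x^5 + 52x^4 - 98x^3 + 76x^2 - 18x. The constant term is 0 because L is singular (the all-ones vector lies in its kernel).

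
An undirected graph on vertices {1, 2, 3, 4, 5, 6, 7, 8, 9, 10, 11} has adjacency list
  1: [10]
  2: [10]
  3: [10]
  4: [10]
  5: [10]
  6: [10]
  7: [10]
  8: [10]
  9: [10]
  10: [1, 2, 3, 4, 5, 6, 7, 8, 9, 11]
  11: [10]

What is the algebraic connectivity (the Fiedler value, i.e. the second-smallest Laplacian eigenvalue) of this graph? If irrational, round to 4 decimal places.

Reading degrees in the order [1, 2, 3, 4, 5, 6, 7, 8, 9, 10, 11] gives [1, 1, 1, 1, 1, 1, 1, 1, 1, 10, 1]; set D = diag(1, 1, 1, 1, 1, 1, 1, 1, 1, 10, 1) and form L = D - A. The sorted Laplacian eigenvalues are [0, 1, 1, 1, 1, 1, 1, 1, 1, 1, 11]; the algebraic connectivity is the second entry, 1. There is one zero in the spectrum, matching the 1 component.

1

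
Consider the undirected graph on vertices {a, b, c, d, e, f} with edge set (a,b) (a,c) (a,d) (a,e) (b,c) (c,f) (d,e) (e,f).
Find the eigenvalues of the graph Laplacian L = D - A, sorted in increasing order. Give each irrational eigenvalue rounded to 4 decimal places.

[0, 1.3820, 1.6972, 3.6180, 4, 5.3028]

Reading degrees in the order [a, b, c, d, e, f] gives [4, 2, 3, 2, 3, 2]; set D = diag(4, 2, 3, 2, 3, 2) and form L = D - A. Since every row of L sums to 0, the all-ones vector is in the kernel and 0 is an eigenvalue.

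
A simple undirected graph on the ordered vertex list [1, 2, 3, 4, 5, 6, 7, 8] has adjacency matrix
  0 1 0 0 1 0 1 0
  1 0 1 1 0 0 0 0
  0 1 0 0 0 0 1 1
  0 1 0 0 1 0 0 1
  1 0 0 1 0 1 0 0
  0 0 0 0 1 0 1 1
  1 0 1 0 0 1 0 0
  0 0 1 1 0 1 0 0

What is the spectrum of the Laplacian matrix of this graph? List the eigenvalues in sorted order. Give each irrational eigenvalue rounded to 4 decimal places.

Each diagonal entry of L is the vertex degree and each off-diagonal entry is -1 where an edge is present, 0 otherwise; in the order [1, 2, 3, 4, 5, 6, 7, 8] the diagonal is [3, 3, 3, 3, 3, 3, 3, 3]. Since every row of L sums to 0, the all-ones vector is in the kernel and 0 is an eigenvalue. The single zero eigenvalue shows the graph is connected.

[0, 2, 2, 2, 4, 4, 4, 6]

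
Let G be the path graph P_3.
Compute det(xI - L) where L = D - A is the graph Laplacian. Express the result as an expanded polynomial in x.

The graph has 3 vertices and degree multiset [2, 1, 1]; D is the diagonal matrix of degrees and L = D - A. Computing det(xI - L) by cofactor expansion (or equivalently via sum-over-permutations) gives x^3 - 4x^2 + 3x. The coefficient of x^2 equals -trace(L) = -4, matching the sum of degrees. There is one zero in the spectrum, matching the 1 component.

x^3 - 4x^2 + 3x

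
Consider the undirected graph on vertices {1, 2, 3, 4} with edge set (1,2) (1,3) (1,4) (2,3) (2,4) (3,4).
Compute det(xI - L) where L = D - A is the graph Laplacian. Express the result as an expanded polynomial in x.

With the vertex order [1, 2, 3, 4], the degrees are [3, 3, 3, 3], giving D = diag(3, 3, 3, 3) and L = D - A. Computing det(xI - L) by cofactor expansion (or equivalently via sum-over-permutations) gives x^4 - 12x^3 + 48x^2 - 64x. The constant term is 0 because L is singular (the all-ones vector lies in its kernel). The largest eigenvalue, 4, is at most the vertex count 4. There is one zero in the spectrum, matching the 1 component.

x^4 - 12x^3 + 48x^2 - 64x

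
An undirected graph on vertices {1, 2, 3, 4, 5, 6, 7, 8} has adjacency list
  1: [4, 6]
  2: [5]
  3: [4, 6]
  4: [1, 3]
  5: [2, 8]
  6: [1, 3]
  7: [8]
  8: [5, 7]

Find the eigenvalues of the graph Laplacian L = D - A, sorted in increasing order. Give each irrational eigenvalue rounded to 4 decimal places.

[0, 0, 0.5858, 2, 2, 2, 3.4142, 4]

Reading degrees in the order [1, 2, 3, 4, 5, 6, 7, 8] gives [2, 1, 2, 2, 2, 2, 1, 2]; set D = diag(2, 1, 2, 2, 2, 2, 1, 2) and form L = D - A. The multiplicity of 0 as a Laplacian eigenvalue equals the number of connected components. The 2 zero eigenvalues correspond to the 2 connected components. There are 2 zeros in the spectrum, matching the 2 components. The largest eigenvalue, 4, is at most the vertex count 8.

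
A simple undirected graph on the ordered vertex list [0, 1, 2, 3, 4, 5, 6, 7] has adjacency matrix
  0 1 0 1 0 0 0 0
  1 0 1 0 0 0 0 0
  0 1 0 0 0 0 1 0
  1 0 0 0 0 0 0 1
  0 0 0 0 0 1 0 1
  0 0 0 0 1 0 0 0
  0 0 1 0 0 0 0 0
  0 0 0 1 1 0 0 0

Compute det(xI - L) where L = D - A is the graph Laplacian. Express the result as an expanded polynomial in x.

With the vertex order [0, 1, 2, 3, 4, 5, 6, 7], the degrees are [2, 2, 2, 2, 2, 1, 1, 2], giving D = diag(2, 2, 2, 2, 2, 1, 1, 2) and L = D - A. L has integer entries, so p(x) = det(xI - L) has integer coefficients. Expanding the determinant yields x^8 - 14x^7 + 78x^6 - 220x^5 + 330x^4 - 252x^3 + 84x^2 - 8x. Since p(0) = det(-L) = 0, x divides p(x).

x^8 - 14x^7 + 78x^6 - 220x^5 + 330x^4 - 252x^3 + 84x^2 - 8x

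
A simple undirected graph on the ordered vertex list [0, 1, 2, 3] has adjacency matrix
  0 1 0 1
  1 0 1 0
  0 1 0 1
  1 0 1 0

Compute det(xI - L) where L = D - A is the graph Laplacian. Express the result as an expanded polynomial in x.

x^4 - 8x^3 + 20x^2 - 16x

Reading degrees in the order [0, 1, 2, 3] gives [2, 2, 2, 2]; set D = diag(2, 2, 2, 2) and form L = D - A. Computing det(xI - L) by cofactor expansion (or equivalently via sum-over-permutations) gives x^4 - 8x^3 + 20x^2 - 16x. The coefficient of x^3 equals -trace(L) = -8, matching the sum of degrees. The eigenvalues sum to 8, which equals trace(L) = 2|E|. The largest eigenvalue, 4, is at most the vertex count 4.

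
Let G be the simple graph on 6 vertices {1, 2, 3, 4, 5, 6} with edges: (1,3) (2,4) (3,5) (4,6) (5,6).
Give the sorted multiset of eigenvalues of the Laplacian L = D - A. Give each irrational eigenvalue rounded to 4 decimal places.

[0, 0.2679, 1, 2, 3, 3.7321]

Reading degrees in the order [1, 2, 3, 4, 5, 6] gives [1, 1, 2, 2, 2, 2]; set D = diag(1, 1, 2, 2, 2, 2) and form L = D - A. The multiplicity of 0 as a Laplacian eigenvalue equals the number of connected components.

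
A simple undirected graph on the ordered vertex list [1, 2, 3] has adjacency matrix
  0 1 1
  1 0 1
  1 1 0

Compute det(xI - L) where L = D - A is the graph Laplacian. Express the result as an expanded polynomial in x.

x^3 - 6x^2 + 9x

Each diagonal entry of L is the vertex degree and each off-diagonal entry is -1 where an edge is present, 0 otherwise; in the order [1, 2, 3] the diagonal is [2, 2, 2]. L has integer entries, so p(x) = det(xI - L) has integer coefficients. Expanding the determinant yields x^3 - 6x^2 + 9x. The constant term is 0 because L is singular (the all-ones vector lies in its kernel). The eigenvalues sum to 6, which equals trace(L) = 2|E|.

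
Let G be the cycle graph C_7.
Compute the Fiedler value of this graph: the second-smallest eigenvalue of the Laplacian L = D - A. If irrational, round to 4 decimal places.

0.7530

The graph has 7 vertices and degree multiset [2, 2, 2, 2, 2, 2, 2]; D is the diagonal matrix of degrees and L = D - A. The smallest Laplacian eigenvalue is always 0. The next one, lambda_2 = 0.7530, measures how hard the graph is to disconnect: larger values mean better connectivity.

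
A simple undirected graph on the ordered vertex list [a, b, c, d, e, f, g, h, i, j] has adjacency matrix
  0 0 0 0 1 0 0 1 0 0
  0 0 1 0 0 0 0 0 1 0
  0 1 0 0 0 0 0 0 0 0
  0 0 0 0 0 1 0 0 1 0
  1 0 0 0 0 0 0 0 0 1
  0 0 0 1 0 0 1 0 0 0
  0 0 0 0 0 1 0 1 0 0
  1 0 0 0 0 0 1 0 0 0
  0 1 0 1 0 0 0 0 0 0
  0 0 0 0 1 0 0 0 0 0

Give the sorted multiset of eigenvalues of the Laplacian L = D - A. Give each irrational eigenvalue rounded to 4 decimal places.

With the vertex order [a, b, c, d, e, f, g, h, i, j], the degrees are [2, 2, 1, 2, 2, 2, 2, 2, 2, 1], giving D = diag(2, 2, 1, 2, 2, 2, 2, 2, 2, 1) and L = D - A. Diagonalising L (or applying a numerical eigensolver to the 10x10 matrix) gives the spectrum above. The single zero eigenvalue shows the graph is connected. The largest eigenvalue, 3.9021, is at most the vertex count 10.

[0, 0.0979, 0.3820, 0.8244, 1.3820, 2, 2.6180, 3.1756, 3.6180, 3.9021]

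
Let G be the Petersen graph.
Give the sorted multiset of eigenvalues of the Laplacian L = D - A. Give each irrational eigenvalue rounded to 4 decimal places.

[0, 2, 2, 2, 2, 2, 5, 5, 5, 5]

The graph has 10 vertices and degree multiset [3, 3, 3, 3, 3, 3, 3, 3, 3, 3]; D is the diagonal matrix of degrees and L = D - A. Diagonalising L (or applying a numerical eigensolver to the 10x10 matrix) gives the spectrum above. The single zero eigenvalue shows the graph is connected. The eigenvalues sum to 30, which equals trace(L) = 2|E|. The largest eigenvalue, 5, is at most the vertex count 10.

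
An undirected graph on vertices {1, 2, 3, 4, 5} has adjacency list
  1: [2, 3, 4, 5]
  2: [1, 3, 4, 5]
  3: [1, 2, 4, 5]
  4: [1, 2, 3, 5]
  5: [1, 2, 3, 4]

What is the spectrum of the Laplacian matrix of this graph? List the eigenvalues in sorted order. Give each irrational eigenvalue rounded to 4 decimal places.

Reading degrees in the order [1, 2, 3, 4, 5] gives [4, 4, 4, 4, 4]; set D = diag(4, 4, 4, 4, 4) and form L = D - A. L is symmetric positive semidefinite, so every eigenvalue is real and nonnegative.

[0, 5, 5, 5, 5]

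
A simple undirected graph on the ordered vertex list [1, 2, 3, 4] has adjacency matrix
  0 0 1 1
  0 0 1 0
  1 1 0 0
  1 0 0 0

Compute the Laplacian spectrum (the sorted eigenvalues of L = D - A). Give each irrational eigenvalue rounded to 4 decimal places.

[0, 0.5858, 2, 3.4142]

Reading degrees in the order [1, 2, 3, 4] gives [2, 1, 2, 1]; set D = diag(2, 1, 2, 1) and form L = D - A. Since every row of L sums to 0, the all-ones vector is in the kernel and 0 is an eigenvalue. The single zero eigenvalue shows the graph is connected. There is one zero in the spectrum, matching the 1 component. By the matrix-tree theorem the graph has (1/4) * product of the nonzero eigenvalues = 1 spanning tree.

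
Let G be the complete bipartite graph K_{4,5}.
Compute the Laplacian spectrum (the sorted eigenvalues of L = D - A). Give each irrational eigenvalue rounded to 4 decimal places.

The graph has 9 vertices and degree multiset [5, 5, 5, 5, 4, 4, 4, 4, 4]; D is the diagonal matrix of degrees and L = D - A. The multiplicity of 0 as a Laplacian eigenvalue equals the number of connected components. The largest eigenvalue, 9, is at most the vertex count 9.

[0, 4, 4, 4, 4, 5, 5, 5, 9]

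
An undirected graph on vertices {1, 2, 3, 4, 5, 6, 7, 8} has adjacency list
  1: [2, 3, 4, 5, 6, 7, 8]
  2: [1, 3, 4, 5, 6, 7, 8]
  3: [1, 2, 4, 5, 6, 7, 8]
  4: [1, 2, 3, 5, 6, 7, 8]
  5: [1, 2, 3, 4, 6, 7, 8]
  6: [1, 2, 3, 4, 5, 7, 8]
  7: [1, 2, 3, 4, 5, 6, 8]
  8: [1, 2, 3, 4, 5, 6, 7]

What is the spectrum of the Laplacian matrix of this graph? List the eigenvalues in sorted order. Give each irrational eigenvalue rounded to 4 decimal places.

With the vertex order [1, 2, 3, 4, 5, 6, 7, 8], the degrees are [7, 7, 7, 7, 7, 7, 7, 7], giving D = diag(7, 7, 7, 7, 7, 7, 7, 7) and L = D - A. L is symmetric positive semidefinite, so every eigenvalue is real and nonnegative. By the matrix-tree theorem the graph has (1/8) * product of the nonzero eigenvalues = 262144 spanning trees. The eigenvalues sum to 56, which equals trace(L) = 2|E|.

[0, 8, 8, 8, 8, 8, 8, 8]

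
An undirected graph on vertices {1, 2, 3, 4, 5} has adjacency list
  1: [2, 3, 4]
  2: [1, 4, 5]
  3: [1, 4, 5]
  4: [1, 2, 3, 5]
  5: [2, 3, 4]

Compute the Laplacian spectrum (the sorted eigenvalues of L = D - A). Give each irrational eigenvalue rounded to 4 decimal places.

Reading degrees in the order [1, 2, 3, 4, 5] gives [3, 3, 3, 4, 3]; set D = diag(3, 3, 3, 4, 3) and form L = D - A. Diagonalising L (or applying a numerical eigensolver to the 5x5 matrix) gives the spectrum above. There is one zero in the spectrum, matching the 1 component. The largest eigenvalue, 5, is at most the vertex count 5.

[0, 3, 3, 5, 5]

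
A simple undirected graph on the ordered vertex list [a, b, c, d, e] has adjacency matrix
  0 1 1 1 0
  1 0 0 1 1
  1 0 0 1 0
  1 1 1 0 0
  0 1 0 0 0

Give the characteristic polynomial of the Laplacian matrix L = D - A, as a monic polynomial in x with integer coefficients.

Reading degrees in the order [a, b, c, d, e] gives [3, 3, 2, 3, 1]; set D = diag(3, 3, 2, 3, 1) and form L = D - A. L has integer entries, so p(x) = det(xI - L) has integer coefficients. Expanding the determinant yields x^5 - 12x^4 + 50x^3 - 82x^2 + 40x. The coefficient of x^4 equals -trace(L) = -12, matching the sum of degrees.

x^5 - 12x^4 + 50x^3 - 82x^2 + 40x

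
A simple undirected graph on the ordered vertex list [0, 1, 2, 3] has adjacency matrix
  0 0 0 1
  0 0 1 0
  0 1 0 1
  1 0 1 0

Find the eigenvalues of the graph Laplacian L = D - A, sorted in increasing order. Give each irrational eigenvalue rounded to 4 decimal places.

[0, 0.5858, 2, 3.4142]

With the vertex order [0, 1, 2, 3], the degrees are [1, 1, 2, 2], giving D = diag(1, 1, 2, 2) and L = D - A. Diagonalising L (or applying a numerical eigensolver to the 4x4 matrix) gives the spectrum above. The single zero eigenvalue shows the graph is connected.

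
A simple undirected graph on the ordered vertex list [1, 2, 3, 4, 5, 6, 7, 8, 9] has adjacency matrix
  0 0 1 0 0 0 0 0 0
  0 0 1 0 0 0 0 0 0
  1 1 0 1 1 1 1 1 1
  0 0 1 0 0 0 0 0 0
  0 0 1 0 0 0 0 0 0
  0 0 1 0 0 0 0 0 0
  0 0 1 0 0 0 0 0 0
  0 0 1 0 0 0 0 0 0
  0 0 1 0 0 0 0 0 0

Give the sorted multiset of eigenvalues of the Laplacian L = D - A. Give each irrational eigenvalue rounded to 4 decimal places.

With the vertex order [1, 2, 3, 4, 5, 6, 7, 8, 9], the degrees are [1, 1, 8, 1, 1, 1, 1, 1, 1], giving D = diag(1, 1, 8, 1, 1, 1, 1, 1, 1) and L = D - A. Diagonalising L (or applying a numerical eigensolver to the 9x9 matrix) gives the spectrum above. There is one zero in the spectrum, matching the 1 component.

[0, 1, 1, 1, 1, 1, 1, 1, 9]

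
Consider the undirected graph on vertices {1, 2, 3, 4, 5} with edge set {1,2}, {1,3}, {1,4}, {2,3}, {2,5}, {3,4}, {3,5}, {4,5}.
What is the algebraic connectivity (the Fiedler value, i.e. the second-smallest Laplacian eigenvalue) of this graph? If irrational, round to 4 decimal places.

3

With the vertex order [1, 2, 3, 4, 5], the degrees are [3, 3, 4, 3, 3], giving D = diag(3, 3, 4, 3, 3) and L = D - A. Computing the eigenvalues of L and sorting gives [0, 3, 3, 5, 5]. The Fiedler value lambda_2 = 3 is strictly positive, so the graph is connected.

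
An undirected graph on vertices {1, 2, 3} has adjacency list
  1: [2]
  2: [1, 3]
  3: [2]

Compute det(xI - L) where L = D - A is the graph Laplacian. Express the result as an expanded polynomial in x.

x^3 - 4x^2 + 3x

With the vertex order [1, 2, 3], the degrees are [1, 2, 1], giving D = diag(1, 2, 1) and L = D - A. Computing det(xI - L) by cofactor expansion (or equivalently via sum-over-permutations) gives x^3 - 4x^2 + 3x. The coefficient of x^2 equals -trace(L) = -4, matching the sum of degrees. The largest eigenvalue, 3, is at most the vertex count 3.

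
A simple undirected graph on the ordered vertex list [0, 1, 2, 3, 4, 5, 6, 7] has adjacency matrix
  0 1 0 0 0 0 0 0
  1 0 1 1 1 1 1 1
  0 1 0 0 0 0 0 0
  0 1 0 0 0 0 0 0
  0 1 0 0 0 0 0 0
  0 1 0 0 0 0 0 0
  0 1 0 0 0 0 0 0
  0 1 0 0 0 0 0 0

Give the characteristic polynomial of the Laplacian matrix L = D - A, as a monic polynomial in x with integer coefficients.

x^8 - 14x^7 + 63x^6 - 140x^5 + 175x^4 - 126x^3 + 49x^2 - 8x

Each diagonal entry of L is the vertex degree and each off-diagonal entry is -1 where an edge is present, 0 otherwise; in the order [0, 1, 2, 3, 4, 5, 6, 7] the diagonal is [1, 7, 1, 1, 1, 1, 1, 1]. The eigenvalues of L are [0, 1, 1, 1, 1, 1, 1, 8]; the characteristic polynomial is the product of (x - lambda_i), which multiplies out to x^8 - 14x^7 + 63x^6 - 140x^5 + 175x^4 - 126x^3 + 49x^2 - 8x. The coefficient of x^7 equals -trace(L) = -14, matching the sum of degrees.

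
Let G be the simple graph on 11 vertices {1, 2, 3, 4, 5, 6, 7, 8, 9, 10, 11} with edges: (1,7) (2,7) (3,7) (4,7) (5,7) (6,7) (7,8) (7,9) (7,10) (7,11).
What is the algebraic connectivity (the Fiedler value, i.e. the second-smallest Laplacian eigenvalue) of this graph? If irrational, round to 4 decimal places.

With the vertex order [1, 2, 3, 4, 5, 6, 7, 8, 9, 10, 11], the degrees are [1, 1, 1, 1, 1, 1, 10, 1, 1, 1, 1], giving D = diag(1, 1, 1, 1, 1, 1, 10, 1, 1, 1, 1) and L = D - A. The sorted Laplacian eigenvalues are [0, 1, 1, 1, 1, 1, 1, 1, 1, 1, 11]; the algebraic connectivity is the second entry, 1. There is one zero in the spectrum, matching the 1 component.

1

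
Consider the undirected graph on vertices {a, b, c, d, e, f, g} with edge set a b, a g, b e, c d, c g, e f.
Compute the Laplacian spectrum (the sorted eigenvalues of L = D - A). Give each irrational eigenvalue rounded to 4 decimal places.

With the vertex order [a, b, c, d, e, f, g], the degrees are [2, 2, 2, 1, 2, 1, 2], giving D = diag(2, 2, 2, 1, 2, 1, 2) and L = D - A. The multiplicity of 0 as a Laplacian eigenvalue equals the number of connected components. The single zero eigenvalue shows the graph is connected.

[0, 0.1981, 0.7530, 1.5550, 2.4450, 3.2470, 3.8019]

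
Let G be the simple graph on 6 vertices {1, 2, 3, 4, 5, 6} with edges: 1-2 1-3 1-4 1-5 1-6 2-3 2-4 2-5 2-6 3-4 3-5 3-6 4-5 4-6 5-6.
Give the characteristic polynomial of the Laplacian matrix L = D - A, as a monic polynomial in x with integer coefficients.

x^6 - 30x^5 + 360x^4 - 2160x^3 + 6480x^2 - 7776x

Reading degrees in the order [1, 2, 3, 4, 5, 6] gives [5, 5, 5, 5, 5, 5]; set D = diag(5, 5, 5, 5, 5, 5) and form L = D - A. The eigenvalues of L are [0, 6, 6, 6, 6, 6]; the characteristic polynomial is the product of (x - lambda_i), which multiplies out to x^6 - 30x^5 + 360x^4 - 2160x^3 + 6480x^2 - 7776x. Since p(0) = det(-L) = 0, x divides p(x). The largest eigenvalue, 6, is at most the vertex count 6. The eigenvalues sum to 30, which equals trace(L) = 2|E|.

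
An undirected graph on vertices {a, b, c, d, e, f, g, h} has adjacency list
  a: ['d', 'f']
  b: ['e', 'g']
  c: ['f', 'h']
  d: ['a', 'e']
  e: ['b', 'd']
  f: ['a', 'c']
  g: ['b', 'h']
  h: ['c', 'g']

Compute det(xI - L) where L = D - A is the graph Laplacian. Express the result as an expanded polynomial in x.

With the vertex order [a, b, c, d, e, f, g, h], the degrees are [2, 2, 2, 2, 2, 2, 2, 2], giving D = diag(2, 2, 2, 2, 2, 2, 2, 2) and L = D - A. L has integer entries, so p(x) = det(xI - L) has integer coefficients. Expanding the determinant yields x^8 - 16x^7 + 104x^6 - 352x^5 + 660x^4 - 672x^3 + 336x^2 - 64x. Since p(0) = det(-L) = 0, x divides p(x).

x^8 - 16x^7 + 104x^6 - 352x^5 + 660x^4 - 672x^3 + 336x^2 - 64x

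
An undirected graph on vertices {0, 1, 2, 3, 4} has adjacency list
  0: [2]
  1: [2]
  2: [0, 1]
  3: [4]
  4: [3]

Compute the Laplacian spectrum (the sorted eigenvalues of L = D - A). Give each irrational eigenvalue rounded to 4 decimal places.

[0, 0, 1, 2, 3]

Reading degrees in the order [0, 1, 2, 3, 4] gives [1, 1, 2, 1, 1]; set D = diag(1, 1, 2, 1, 1) and form L = D - A. The multiplicity of 0 as a Laplacian eigenvalue equals the number of connected components. The 2 zero eigenvalues correspond to the 2 connected components. There are 2 zeros in the spectrum, matching the 2 components. The eigenvalues sum to 6, which equals trace(L) = 2|E|.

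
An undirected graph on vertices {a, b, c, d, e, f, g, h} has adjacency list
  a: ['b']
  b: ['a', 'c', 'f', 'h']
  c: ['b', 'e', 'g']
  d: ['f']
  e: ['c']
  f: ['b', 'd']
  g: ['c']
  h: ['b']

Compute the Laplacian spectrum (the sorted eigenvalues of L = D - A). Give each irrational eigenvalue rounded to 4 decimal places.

[0, 0.3187, 0.5858, 1, 1, 2.3579, 3.4142, 5.3234]

Reading degrees in the order [a, b, c, d, e, f, g, h] gives [1, 4, 3, 1, 1, 2, 1, 1]; set D = diag(1, 4, 3, 1, 1, 2, 1, 1) and form L = D - A. The multiplicity of 0 as a Laplacian eigenvalue equals the number of connected components. The single zero eigenvalue shows the graph is connected. There is one zero in the spectrum, matching the 1 component. By the matrix-tree theorem the graph has (1/8) * product of the nonzero eigenvalues = 1 spanning tree.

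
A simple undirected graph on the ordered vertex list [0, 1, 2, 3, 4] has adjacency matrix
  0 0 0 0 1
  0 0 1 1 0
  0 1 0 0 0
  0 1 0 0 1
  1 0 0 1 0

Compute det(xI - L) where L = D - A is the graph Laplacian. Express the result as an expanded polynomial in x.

x^5 - 8x^4 + 21x^3 - 20x^2 + 5x

Reading degrees in the order [0, 1, 2, 3, 4] gives [1, 2, 1, 2, 2]; set D = diag(1, 2, 1, 2, 2) and form L = D - A. L has integer entries, so p(x) = det(xI - L) has integer coefficients. Expanding the determinant yields x^5 - 8x^4 + 21x^3 - 20x^2 + 5x. The coefficient of x^4 equals -trace(L) = -8, matching the sum of degrees. The largest eigenvalue, 3.6180, is at most the vertex count 5.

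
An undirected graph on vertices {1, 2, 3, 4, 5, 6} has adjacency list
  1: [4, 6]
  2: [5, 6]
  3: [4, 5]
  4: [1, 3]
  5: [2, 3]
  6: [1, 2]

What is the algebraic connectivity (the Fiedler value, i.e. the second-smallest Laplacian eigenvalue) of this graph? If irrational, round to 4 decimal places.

Each diagonal entry of L is the vertex degree and each off-diagonal entry is -1 where an edge is present, 0 otherwise; in the order [1, 2, 3, 4, 5, 6] the diagonal is [2, 2, 2, 2, 2, 2]. The smallest Laplacian eigenvalue is always 0. The next one, lambda_2 = 1, measures how hard the graph is to disconnect: larger values mean better connectivity. There is one zero in the spectrum, matching the 1 component. The largest eigenvalue, 4, is at most the vertex count 6.

1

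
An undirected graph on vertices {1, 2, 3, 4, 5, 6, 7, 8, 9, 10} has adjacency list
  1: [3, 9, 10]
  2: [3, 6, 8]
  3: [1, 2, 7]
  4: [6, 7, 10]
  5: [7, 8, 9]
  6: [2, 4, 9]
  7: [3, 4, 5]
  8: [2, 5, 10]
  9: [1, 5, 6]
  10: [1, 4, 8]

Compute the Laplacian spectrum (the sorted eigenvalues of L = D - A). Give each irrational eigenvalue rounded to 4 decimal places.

[0, 2, 2, 2, 2, 2, 5, 5, 5, 5]

Reading degrees in the order [1, 2, 3, 4, 5, 6, 7, 8, 9, 10] gives [3, 3, 3, 3, 3, 3, 3, 3, 3, 3]; set D = diag(3, 3, 3, 3, 3, 3, 3, 3, 3, 3) and form L = D - A. L is symmetric positive semidefinite, so every eigenvalue is real and nonnegative. The single zero eigenvalue shows the graph is connected.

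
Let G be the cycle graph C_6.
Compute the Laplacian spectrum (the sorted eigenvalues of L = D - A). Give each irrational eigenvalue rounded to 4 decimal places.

The graph has 6 vertices and degree multiset [2, 2, 2, 2, 2, 2]; D is the diagonal matrix of degrees and L = D - A. L is symmetric positive semidefinite, so every eigenvalue is real and nonnegative.

[0, 1, 1, 3, 3, 4]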